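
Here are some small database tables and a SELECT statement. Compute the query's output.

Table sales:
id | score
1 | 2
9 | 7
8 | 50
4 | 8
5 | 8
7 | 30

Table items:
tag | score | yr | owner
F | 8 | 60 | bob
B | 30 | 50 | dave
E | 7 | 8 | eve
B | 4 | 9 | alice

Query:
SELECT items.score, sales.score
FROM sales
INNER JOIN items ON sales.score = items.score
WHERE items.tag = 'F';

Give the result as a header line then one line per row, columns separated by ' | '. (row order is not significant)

== RESULT ==
items.score | sales.score
8 | 8
8 | 8

Derivation:
After JOIN items (4 rows):
sales.id | sales.score | items.tag | items.score | items.yr | items.owner
9 | 7 | E | 7 | 8 | eve
4 | 8 | F | 8 | 60 | bob
5 | 8 | F | 8 | 60 | bob
7 | 30 | B | 30 | 50 | dave
After WHERE (2 rows):
sales.id | sales.score | items.tag | items.score | items.yr | items.owner
4 | 8 | F | 8 | 60 | bob
5 | 8 | F | 8 | 60 | bob
After SELECT (2 rows):
items.score | sales.score
8 | 8
8 | 8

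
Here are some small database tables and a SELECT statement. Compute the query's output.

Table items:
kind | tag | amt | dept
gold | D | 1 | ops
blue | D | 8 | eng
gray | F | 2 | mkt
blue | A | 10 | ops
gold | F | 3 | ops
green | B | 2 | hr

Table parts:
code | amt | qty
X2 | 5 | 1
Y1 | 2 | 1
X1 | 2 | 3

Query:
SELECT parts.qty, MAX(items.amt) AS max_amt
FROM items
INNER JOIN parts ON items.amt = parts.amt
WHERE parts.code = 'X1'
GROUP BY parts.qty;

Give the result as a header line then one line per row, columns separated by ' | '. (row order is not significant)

After JOIN parts (4 rows):
items.kind | items.tag | items.amt | items.dept | parts.code | parts.amt | parts.qty
gray | F | 2 | mkt | Y1 | 2 | 1
gray | F | 2 | mkt | X1 | 2 | 3
green | B | 2 | hr | Y1 | 2 | 1
green | B | 2 | hr | X1 | 2 | 3
After WHERE (2 rows):
items.kind | items.tag | items.amt | items.dept | parts.code | parts.amt | parts.qty
gray | F | 2 | mkt | X1 | 2 | 3
green | B | 2 | hr | X1 | 2 | 3
After GROUP BY (1 rows):
parts.qty | max_amt
3 | 2

== RESULT ==
parts.qty | max_amt
3 | 2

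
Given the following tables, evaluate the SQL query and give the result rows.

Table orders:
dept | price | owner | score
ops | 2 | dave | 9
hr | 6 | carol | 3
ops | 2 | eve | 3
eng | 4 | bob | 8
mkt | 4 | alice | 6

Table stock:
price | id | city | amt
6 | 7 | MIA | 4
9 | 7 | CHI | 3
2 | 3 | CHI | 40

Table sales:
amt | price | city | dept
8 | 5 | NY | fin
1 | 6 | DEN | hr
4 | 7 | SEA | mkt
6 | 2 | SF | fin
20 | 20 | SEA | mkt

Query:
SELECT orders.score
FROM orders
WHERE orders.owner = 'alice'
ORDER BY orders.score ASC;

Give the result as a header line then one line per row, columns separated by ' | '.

After WHERE (1 rows):
orders.dept | orders.price | orders.owner | orders.score
mkt | 4 | alice | 6
After SELECT (1 rows):
orders.score
6
After ORDER BY (1 rows):
orders.score
6

== RESULT ==
orders.score
6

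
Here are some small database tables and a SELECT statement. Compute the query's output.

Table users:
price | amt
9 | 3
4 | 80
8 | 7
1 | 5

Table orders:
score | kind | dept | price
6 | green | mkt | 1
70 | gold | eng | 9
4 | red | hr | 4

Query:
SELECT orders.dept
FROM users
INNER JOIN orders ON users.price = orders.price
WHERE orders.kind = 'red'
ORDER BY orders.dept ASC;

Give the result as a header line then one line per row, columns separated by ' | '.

== RESULT ==
orders.dept
hr

Derivation:
After JOIN orders (3 rows):
users.price | users.amt | orders.score | orders.kind | orders.dept | orders.price
9 | 3 | 70 | gold | eng | 9
4 | 80 | 4 | red | hr | 4
1 | 5 | 6 | green | mkt | 1
After WHERE (1 rows):
users.price | users.amt | orders.score | orders.kind | orders.dept | orders.price
4 | 80 | 4 | red | hr | 4
After SELECT (1 rows):
orders.dept
hr
After ORDER BY (1 rows):
orders.dept
hr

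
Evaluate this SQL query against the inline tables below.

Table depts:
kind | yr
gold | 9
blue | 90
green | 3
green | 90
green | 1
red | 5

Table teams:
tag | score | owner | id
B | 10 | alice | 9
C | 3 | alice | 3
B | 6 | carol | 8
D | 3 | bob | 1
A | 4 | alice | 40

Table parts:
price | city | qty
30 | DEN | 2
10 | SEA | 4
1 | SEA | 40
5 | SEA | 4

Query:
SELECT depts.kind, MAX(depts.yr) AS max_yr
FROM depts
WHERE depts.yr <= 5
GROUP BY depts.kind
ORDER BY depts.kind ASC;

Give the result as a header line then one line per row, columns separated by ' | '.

After WHERE (3 rows):
depts.kind | depts.yr
green | 3
green | 1
red | 5
After GROUP BY (2 rows):
depts.kind | max_yr
green | 3
red | 5
After ORDER BY (2 rows):
depts.kind | max_yr
green | 3
red | 5

== RESULT ==
depts.kind | max_yr
green | 3
red | 5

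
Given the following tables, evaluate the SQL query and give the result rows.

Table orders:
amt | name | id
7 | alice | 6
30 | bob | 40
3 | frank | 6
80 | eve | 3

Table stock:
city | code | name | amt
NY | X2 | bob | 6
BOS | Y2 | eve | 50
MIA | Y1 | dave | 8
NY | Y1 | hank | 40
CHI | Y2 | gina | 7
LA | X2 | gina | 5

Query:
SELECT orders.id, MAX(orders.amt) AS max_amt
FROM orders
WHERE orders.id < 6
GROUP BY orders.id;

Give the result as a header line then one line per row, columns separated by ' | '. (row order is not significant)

== RESULT ==
orders.id | max_amt
3 | 80

Derivation:
After WHERE (1 rows):
orders.amt | orders.name | orders.id
80 | eve | 3
After GROUP BY (1 rows):
orders.id | max_amt
3 | 80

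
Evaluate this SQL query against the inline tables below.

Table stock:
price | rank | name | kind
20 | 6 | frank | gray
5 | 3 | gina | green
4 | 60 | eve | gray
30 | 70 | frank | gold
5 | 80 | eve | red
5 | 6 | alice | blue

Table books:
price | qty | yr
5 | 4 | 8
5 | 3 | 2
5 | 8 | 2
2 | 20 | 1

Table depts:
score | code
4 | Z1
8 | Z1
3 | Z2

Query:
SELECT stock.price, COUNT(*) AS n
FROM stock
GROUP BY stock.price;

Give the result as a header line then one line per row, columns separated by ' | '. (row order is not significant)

== RESULT ==
stock.price | n
20 | 1
5 | 3
4 | 1
30 | 1

Derivation:
After GROUP BY (4 rows):
stock.price | n
20 | 1
5 | 3
4 | 1
30 | 1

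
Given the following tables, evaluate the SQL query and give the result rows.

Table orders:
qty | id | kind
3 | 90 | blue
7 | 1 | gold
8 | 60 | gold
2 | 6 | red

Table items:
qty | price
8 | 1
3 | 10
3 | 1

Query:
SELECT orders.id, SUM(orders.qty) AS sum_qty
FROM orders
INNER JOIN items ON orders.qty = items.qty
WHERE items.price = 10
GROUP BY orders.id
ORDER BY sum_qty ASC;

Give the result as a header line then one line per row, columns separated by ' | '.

After JOIN items (3 rows):
orders.qty | orders.id | orders.kind | items.qty | items.price
3 | 90 | blue | 3 | 10
3 | 90 | blue | 3 | 1
8 | 60 | gold | 8 | 1
After WHERE (1 rows):
orders.qty | orders.id | orders.kind | items.qty | items.price
3 | 90 | blue | 3 | 10
After GROUP BY (1 rows):
orders.id | sum_qty
90 | 3
After ORDER BY (1 rows):
orders.id | sum_qty
90 | 3

== RESULT ==
orders.id | sum_qty
90 | 3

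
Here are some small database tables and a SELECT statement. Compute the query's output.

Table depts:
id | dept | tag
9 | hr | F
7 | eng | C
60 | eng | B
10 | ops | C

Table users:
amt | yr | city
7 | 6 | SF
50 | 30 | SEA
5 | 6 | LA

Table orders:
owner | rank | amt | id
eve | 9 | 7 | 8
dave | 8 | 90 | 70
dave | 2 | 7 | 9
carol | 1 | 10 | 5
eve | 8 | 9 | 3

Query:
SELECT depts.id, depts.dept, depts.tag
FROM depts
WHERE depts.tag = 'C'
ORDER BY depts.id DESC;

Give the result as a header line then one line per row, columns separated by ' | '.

== RESULT ==
depts.id | depts.dept | depts.tag
10 | ops | C
7 | eng | C

Derivation:
After WHERE (2 rows):
depts.id | depts.dept | depts.tag
7 | eng | C
10 | ops | C
After SELECT (2 rows):
depts.id | depts.dept | depts.tag
7 | eng | C
10 | ops | C
After ORDER BY (2 rows):
depts.id | depts.dept | depts.tag
10 | ops | C
7 | eng | C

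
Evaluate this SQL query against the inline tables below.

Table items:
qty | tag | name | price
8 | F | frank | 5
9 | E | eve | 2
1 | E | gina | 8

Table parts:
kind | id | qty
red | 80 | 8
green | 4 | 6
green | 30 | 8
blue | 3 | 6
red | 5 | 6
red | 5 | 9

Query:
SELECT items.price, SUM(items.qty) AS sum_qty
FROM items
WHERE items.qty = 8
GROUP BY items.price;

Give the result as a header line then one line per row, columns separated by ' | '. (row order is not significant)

After WHERE (1 rows):
items.qty | items.tag | items.name | items.price
8 | F | frank | 5
After GROUP BY (1 rows):
items.price | sum_qty
5 | 8

== RESULT ==
items.price | sum_qty
5 | 8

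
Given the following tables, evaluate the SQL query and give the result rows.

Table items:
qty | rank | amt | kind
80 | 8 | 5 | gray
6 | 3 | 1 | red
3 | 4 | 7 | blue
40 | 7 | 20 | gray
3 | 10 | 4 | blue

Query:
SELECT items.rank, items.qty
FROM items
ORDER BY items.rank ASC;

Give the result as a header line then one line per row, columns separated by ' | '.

== RESULT ==
items.rank | items.qty
3 | 6
4 | 3
7 | 40
8 | 80
10 | 3

Derivation:
After SELECT (5 rows):
items.rank | items.qty
8 | 80
3 | 6
4 | 3
7 | 40
10 | 3
After ORDER BY (5 rows):
items.rank | items.qty
3 | 6
4 | 3
7 | 40
8 | 80
10 | 3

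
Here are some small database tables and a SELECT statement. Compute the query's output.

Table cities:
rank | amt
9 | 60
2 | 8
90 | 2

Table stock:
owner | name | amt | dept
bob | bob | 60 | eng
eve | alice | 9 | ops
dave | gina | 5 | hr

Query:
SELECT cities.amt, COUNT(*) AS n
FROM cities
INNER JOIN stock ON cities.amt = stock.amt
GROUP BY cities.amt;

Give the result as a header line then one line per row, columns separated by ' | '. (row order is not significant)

After JOIN stock (1 rows):
cities.rank | cities.amt | stock.owner | stock.name | stock.amt | stock.dept
9 | 60 | bob | bob | 60 | eng
After GROUP BY (1 rows):
cities.amt | n
60 | 1

== RESULT ==
cities.amt | n
60 | 1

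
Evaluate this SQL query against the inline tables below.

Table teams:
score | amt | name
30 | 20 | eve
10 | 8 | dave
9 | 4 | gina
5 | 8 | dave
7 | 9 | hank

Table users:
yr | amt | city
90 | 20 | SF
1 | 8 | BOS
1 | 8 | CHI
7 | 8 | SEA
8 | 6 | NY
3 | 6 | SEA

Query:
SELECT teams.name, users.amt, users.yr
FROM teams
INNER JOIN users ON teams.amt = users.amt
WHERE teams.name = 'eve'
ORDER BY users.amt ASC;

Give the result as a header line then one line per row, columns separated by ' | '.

== RESULT ==
teams.name | users.amt | users.yr
eve | 20 | 90

Derivation:
After JOIN users (7 rows):
teams.score | teams.amt | teams.name | users.yr | users.amt | users.city
30 | 20 | eve | 90 | 20 | SF
10 | 8 | dave | 1 | 8 | BOS
10 | 8 | dave | 1 | 8 | CHI
10 | 8 | dave | 7 | 8 | SEA
5 | 8 | dave | 1 | 8 | BOS
5 | 8 | dave | 1 | 8 | CHI
5 | 8 | dave | 7 | 8 | SEA
After WHERE (1 rows):
teams.score | teams.amt | teams.name | users.yr | users.amt | users.city
30 | 20 | eve | 90 | 20 | SF
After SELECT (1 rows):
teams.name | users.amt | users.yr
eve | 20 | 90
After ORDER BY (1 rows):
teams.name | users.amt | users.yr
eve | 20 | 90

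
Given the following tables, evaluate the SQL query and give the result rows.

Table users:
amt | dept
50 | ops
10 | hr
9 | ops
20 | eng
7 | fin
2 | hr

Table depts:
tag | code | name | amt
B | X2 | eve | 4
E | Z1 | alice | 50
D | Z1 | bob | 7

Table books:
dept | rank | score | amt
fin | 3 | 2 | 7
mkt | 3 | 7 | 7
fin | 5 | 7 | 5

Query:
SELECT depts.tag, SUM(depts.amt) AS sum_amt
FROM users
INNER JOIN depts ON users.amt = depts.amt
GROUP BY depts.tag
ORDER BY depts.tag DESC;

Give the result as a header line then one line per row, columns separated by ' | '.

After JOIN depts (2 rows):
users.amt | users.dept | depts.tag | depts.code | depts.name | depts.amt
50 | ops | E | Z1 | alice | 50
7 | fin | D | Z1 | bob | 7
After GROUP BY (2 rows):
depts.tag | sum_amt
E | 50
D | 7
After ORDER BY (2 rows):
depts.tag | sum_amt
E | 50
D | 7

== RESULT ==
depts.tag | sum_amt
E | 50
D | 7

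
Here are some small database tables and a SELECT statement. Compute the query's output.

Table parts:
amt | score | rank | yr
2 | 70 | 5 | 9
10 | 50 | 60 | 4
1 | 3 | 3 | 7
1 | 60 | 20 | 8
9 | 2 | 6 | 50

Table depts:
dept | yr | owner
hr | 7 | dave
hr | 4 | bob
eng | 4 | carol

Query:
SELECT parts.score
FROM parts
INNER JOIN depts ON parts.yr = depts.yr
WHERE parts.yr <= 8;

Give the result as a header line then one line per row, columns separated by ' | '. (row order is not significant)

== RESULT ==
parts.score
50
50
3

Derivation:
After JOIN depts (3 rows):
parts.amt | parts.score | parts.rank | parts.yr | depts.dept | depts.yr | depts.owner
10 | 50 | 60 | 4 | hr | 4 | bob
10 | 50 | 60 | 4 | eng | 4 | carol
1 | 3 | 3 | 7 | hr | 7 | dave
After WHERE (3 rows):
parts.amt | parts.score | parts.rank | parts.yr | depts.dept | depts.yr | depts.owner
10 | 50 | 60 | 4 | hr | 4 | bob
10 | 50 | 60 | 4 | eng | 4 | carol
1 | 3 | 3 | 7 | hr | 7 | dave
After SELECT (3 rows):
parts.score
50
50
3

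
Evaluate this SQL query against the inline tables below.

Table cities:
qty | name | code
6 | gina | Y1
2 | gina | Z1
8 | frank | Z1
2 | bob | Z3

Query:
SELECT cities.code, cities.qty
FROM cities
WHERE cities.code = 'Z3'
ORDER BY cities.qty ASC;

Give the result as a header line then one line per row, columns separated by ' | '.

== RESULT ==
cities.code | cities.qty
Z3 | 2

Derivation:
After WHERE (1 rows):
cities.qty | cities.name | cities.code
2 | bob | Z3
After SELECT (1 rows):
cities.code | cities.qty
Z3 | 2
After ORDER BY (1 rows):
cities.code | cities.qty
Z3 | 2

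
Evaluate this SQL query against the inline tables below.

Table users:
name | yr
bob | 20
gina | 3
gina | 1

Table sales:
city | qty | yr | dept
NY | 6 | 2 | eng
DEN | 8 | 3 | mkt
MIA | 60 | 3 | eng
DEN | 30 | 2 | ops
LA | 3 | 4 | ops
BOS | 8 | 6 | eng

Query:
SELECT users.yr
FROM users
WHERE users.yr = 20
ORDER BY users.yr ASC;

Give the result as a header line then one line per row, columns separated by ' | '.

After WHERE (1 rows):
users.name | users.yr
bob | 20
After SELECT (1 rows):
users.yr
20
After ORDER BY (1 rows):
users.yr
20

== RESULT ==
users.yr
20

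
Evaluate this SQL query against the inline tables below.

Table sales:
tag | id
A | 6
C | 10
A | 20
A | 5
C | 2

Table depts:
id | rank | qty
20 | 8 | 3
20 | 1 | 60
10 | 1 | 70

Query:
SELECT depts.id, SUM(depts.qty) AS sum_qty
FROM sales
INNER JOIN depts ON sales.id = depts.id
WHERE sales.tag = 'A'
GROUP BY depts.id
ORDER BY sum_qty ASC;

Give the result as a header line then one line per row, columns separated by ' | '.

After JOIN depts (3 rows):
sales.tag | sales.id | depts.id | depts.rank | depts.qty
C | 10 | 10 | 1 | 70
A | 20 | 20 | 8 | 3
A | 20 | 20 | 1 | 60
After WHERE (2 rows):
sales.tag | sales.id | depts.id | depts.rank | depts.qty
A | 20 | 20 | 8 | 3
A | 20 | 20 | 1 | 60
After GROUP BY (1 rows):
depts.id | sum_qty
20 | 63
After ORDER BY (1 rows):
depts.id | sum_qty
20 | 63

== RESULT ==
depts.id | sum_qty
20 | 63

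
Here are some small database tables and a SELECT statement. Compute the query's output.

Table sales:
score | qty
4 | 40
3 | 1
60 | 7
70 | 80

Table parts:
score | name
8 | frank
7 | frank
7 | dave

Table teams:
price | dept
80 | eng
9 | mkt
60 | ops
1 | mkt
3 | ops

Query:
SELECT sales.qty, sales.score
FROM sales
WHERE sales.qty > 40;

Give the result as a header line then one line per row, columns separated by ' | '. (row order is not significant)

== RESULT ==
sales.qty | sales.score
80 | 70

Derivation:
After WHERE (1 rows):
sales.score | sales.qty
70 | 80
After SELECT (1 rows):
sales.qty | sales.score
80 | 70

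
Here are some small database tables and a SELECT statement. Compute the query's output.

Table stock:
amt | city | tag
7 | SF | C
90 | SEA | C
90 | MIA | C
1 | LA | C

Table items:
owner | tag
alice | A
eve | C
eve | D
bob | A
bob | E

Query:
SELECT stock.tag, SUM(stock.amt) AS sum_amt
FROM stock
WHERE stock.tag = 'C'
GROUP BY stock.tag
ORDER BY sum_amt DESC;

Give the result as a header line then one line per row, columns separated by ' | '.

== RESULT ==
stock.tag | sum_amt
C | 188

Derivation:
After WHERE (4 rows):
stock.amt | stock.city | stock.tag
7 | SF | C
90 | SEA | C
90 | MIA | C
1 | LA | C
After GROUP BY (1 rows):
stock.tag | sum_amt
C | 188
After ORDER BY (1 rows):
stock.tag | sum_amt
C | 188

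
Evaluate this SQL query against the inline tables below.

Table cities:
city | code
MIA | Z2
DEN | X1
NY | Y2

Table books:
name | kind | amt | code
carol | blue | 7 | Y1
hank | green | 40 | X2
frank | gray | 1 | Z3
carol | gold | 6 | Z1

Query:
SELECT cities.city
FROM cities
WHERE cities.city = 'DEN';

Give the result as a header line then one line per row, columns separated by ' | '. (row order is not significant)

After WHERE (1 rows):
cities.city | cities.code
DEN | X1
After SELECT (1 rows):
cities.city
DEN

== RESULT ==
cities.city
DEN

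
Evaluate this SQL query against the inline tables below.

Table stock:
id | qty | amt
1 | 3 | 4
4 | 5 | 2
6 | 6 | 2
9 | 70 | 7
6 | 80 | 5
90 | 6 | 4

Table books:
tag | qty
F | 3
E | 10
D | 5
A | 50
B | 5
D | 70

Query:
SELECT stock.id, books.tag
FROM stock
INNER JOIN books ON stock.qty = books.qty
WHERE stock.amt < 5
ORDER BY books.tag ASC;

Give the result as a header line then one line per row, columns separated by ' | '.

== RESULT ==
stock.id | books.tag
4 | B
4 | D
1 | F

Derivation:
After JOIN books (4 rows):
stock.id | stock.qty | stock.amt | books.tag | books.qty
1 | 3 | 4 | F | 3
4 | 5 | 2 | D | 5
4 | 5 | 2 | B | 5
9 | 70 | 7 | D | 70
After WHERE (3 rows):
stock.id | stock.qty | stock.amt | books.tag | books.qty
1 | 3 | 4 | F | 3
4 | 5 | 2 | D | 5
4 | 5 | 2 | B | 5
After SELECT (3 rows):
stock.id | books.tag
1 | F
4 | D
4 | B
After ORDER BY (3 rows):
stock.id | books.tag
4 | B
4 | D
1 | F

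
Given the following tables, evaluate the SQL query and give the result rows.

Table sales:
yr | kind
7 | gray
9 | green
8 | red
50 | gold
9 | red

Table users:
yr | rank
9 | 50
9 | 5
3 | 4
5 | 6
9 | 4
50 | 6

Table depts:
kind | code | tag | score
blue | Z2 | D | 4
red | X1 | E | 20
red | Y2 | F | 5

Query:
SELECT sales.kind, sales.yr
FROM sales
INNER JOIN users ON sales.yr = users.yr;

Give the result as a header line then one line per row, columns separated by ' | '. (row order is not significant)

== RESULT ==
sales.kind | sales.yr
green | 9
green | 9
green | 9
gold | 50
red | 9
red | 9
red | 9

Derivation:
After JOIN users (7 rows):
sales.yr | sales.kind | users.yr | users.rank
9 | green | 9 | 50
9 | green | 9 | 5
9 | green | 9 | 4
50 | gold | 50 | 6
9 | red | 9 | 50
9 | red | 9 | 5
9 | red | 9 | 4
After SELECT (7 rows):
sales.kind | sales.yr
green | 9
green | 9
green | 9
gold | 50
red | 9
red | 9
red | 9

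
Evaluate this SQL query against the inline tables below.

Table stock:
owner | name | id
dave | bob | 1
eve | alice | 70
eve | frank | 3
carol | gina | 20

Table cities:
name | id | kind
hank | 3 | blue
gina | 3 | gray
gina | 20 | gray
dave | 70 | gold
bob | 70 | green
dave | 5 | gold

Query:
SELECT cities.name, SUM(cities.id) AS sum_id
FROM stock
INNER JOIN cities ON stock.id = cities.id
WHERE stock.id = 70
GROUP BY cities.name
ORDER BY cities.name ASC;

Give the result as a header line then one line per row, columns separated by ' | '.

After JOIN cities (5 rows):
stock.owner | stock.name | stock.id | cities.name | cities.id | cities.kind
eve | alice | 70 | dave | 70 | gold
eve | alice | 70 | bob | 70 | green
eve | frank | 3 | hank | 3 | blue
eve | frank | 3 | gina | 3 | gray
carol | gina | 20 | gina | 20 | gray
After WHERE (2 rows):
stock.owner | stock.name | stock.id | cities.name | cities.id | cities.kind
eve | alice | 70 | dave | 70 | gold
eve | alice | 70 | bob | 70 | green
After GROUP BY (2 rows):
cities.name | sum_id
dave | 70
bob | 70
After ORDER BY (2 rows):
cities.name | sum_id
bob | 70
dave | 70

== RESULT ==
cities.name | sum_id
bob | 70
dave | 70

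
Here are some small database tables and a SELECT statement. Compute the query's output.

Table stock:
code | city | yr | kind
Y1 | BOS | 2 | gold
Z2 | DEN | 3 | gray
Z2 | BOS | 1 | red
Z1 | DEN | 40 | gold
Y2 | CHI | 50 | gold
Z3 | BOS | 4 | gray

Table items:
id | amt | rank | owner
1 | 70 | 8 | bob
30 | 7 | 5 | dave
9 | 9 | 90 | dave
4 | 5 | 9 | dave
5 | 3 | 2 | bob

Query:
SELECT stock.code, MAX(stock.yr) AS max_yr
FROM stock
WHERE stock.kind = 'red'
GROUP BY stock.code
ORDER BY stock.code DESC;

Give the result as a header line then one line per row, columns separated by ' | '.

== RESULT ==
stock.code | max_yr
Z2 | 1

Derivation:
After WHERE (1 rows):
stock.code | stock.city | stock.yr | stock.kind
Z2 | BOS | 1 | red
After GROUP BY (1 rows):
stock.code | max_yr
Z2 | 1
After ORDER BY (1 rows):
stock.code | max_yr
Z2 | 1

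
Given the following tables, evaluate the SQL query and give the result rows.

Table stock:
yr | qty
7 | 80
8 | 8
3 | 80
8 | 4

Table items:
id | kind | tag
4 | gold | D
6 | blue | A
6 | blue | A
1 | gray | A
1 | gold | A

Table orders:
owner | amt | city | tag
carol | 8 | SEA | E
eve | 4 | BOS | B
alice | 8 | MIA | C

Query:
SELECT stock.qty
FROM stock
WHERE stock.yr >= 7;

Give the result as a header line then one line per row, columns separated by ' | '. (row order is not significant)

== RESULT ==
stock.qty
80
8
4

Derivation:
After WHERE (3 rows):
stock.yr | stock.qty
7 | 80
8 | 8
8 | 4
After SELECT (3 rows):
stock.qty
80
8
4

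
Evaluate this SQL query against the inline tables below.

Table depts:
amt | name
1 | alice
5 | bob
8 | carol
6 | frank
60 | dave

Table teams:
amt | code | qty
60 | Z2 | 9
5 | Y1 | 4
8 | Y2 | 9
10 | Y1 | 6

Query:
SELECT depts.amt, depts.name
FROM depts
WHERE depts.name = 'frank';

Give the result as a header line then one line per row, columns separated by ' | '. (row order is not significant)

== RESULT ==
depts.amt | depts.name
6 | frank

Derivation:
After WHERE (1 rows):
depts.amt | depts.name
6 | frank
After SELECT (1 rows):
depts.amt | depts.name
6 | frank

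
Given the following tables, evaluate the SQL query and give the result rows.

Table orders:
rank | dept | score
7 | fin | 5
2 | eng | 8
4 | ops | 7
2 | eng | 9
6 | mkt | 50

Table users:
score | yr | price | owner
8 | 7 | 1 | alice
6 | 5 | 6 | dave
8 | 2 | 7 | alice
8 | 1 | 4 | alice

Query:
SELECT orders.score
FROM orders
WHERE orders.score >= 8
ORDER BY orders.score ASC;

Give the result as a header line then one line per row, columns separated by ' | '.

== RESULT ==
orders.score
8
9
50

Derivation:
After WHERE (3 rows):
orders.rank | orders.dept | orders.score
2 | eng | 8
2 | eng | 9
6 | mkt | 50
After SELECT (3 rows):
orders.score
8
9
50
After ORDER BY (3 rows):
orders.score
8
9
50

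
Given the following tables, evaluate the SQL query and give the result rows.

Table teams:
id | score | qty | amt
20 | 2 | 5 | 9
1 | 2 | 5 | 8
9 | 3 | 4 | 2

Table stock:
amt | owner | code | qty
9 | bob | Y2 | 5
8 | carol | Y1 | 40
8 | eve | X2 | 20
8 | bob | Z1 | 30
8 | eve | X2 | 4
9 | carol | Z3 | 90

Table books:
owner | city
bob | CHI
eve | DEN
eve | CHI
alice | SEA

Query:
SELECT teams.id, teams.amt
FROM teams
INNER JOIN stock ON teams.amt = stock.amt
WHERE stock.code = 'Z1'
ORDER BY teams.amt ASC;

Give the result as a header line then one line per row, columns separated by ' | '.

== RESULT ==
teams.id | teams.amt
1 | 8

Derivation:
After JOIN stock (6 rows):
teams.id | teams.score | teams.qty | teams.amt | stock.amt | stock.owner | stock.code | stock.qty
20 | 2 | 5 | 9 | 9 | bob | Y2 | 5
20 | 2 | 5 | 9 | 9 | carol | Z3 | 90
1 | 2 | 5 | 8 | 8 | carol | Y1 | 40
1 | 2 | 5 | 8 | 8 | eve | X2 | 20
1 | 2 | 5 | 8 | 8 | bob | Z1 | 30
1 | 2 | 5 | 8 | 8 | eve | X2 | 4
After WHERE (1 rows):
teams.id | teams.score | teams.qty | teams.amt | stock.amt | stock.owner | stock.code | stock.qty
1 | 2 | 5 | 8 | 8 | bob | Z1 | 30
After SELECT (1 rows):
teams.id | teams.amt
1 | 8
After ORDER BY (1 rows):
teams.id | teams.amt
1 | 8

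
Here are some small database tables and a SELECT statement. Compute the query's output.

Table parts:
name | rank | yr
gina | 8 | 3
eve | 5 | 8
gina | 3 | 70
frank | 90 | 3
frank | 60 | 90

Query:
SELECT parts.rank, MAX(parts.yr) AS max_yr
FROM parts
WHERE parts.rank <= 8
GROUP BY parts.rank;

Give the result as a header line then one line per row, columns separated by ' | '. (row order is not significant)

== RESULT ==
parts.rank | max_yr
8 | 3
5 | 8
3 | 70

Derivation:
After WHERE (3 rows):
parts.name | parts.rank | parts.yr
gina | 8 | 3
eve | 5 | 8
gina | 3 | 70
After GROUP BY (3 rows):
parts.rank | max_yr
8 | 3
5 | 8
3 | 70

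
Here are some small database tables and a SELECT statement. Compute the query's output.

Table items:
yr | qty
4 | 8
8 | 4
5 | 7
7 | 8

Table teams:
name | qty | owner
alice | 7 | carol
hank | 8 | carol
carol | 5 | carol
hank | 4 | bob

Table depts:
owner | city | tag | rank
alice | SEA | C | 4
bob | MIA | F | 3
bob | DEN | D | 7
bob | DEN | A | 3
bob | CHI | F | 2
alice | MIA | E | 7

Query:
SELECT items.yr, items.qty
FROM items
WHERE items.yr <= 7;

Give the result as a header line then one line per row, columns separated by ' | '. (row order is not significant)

After WHERE (3 rows):
items.yr | items.qty
4 | 8
5 | 7
7 | 8
After SELECT (3 rows):
items.yr | items.qty
4 | 8
5 | 7
7 | 8

== RESULT ==
items.yr | items.qty
4 | 8
5 | 7
7 | 8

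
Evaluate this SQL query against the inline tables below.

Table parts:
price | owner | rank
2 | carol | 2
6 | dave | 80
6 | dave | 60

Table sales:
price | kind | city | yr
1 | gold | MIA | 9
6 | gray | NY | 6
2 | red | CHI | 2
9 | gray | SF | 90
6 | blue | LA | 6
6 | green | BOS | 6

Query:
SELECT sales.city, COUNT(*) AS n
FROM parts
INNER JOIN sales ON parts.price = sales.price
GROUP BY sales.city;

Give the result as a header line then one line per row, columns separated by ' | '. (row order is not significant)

== RESULT ==
sales.city | n
CHI | 1
NY | 2
LA | 2
BOS | 2

Derivation:
After JOIN sales (7 rows):
parts.price | parts.owner | parts.rank | sales.price | sales.kind | sales.city | sales.yr
2 | carol | 2 | 2 | red | CHI | 2
6 | dave | 80 | 6 | gray | NY | 6
6 | dave | 80 | 6 | blue | LA | 6
6 | dave | 80 | 6 | green | BOS | 6
6 | dave | 60 | 6 | gray | NY | 6
6 | dave | 60 | 6 | blue | LA | 6
6 | dave | 60 | 6 | green | BOS | 6
After GROUP BY (4 rows):
sales.city | n
CHI | 1
NY | 2
LA | 2
BOS | 2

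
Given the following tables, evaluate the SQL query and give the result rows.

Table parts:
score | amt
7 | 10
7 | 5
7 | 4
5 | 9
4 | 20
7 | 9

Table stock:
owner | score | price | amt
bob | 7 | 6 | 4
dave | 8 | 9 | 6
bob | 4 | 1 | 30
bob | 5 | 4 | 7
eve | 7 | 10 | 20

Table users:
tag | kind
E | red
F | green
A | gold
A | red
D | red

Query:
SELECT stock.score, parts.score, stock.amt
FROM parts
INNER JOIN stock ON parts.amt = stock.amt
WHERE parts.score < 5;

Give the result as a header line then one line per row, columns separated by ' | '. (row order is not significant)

After JOIN stock (2 rows):
parts.score | parts.amt | stock.owner | stock.score | stock.price | stock.amt
7 | 4 | bob | 7 | 6 | 4
4 | 20 | eve | 7 | 10 | 20
After WHERE (1 rows):
parts.score | parts.amt | stock.owner | stock.score | stock.price | stock.amt
4 | 20 | eve | 7 | 10 | 20
After SELECT (1 rows):
stock.score | parts.score | stock.amt
7 | 4 | 20

== RESULT ==
stock.score | parts.score | stock.amt
7 | 4 | 20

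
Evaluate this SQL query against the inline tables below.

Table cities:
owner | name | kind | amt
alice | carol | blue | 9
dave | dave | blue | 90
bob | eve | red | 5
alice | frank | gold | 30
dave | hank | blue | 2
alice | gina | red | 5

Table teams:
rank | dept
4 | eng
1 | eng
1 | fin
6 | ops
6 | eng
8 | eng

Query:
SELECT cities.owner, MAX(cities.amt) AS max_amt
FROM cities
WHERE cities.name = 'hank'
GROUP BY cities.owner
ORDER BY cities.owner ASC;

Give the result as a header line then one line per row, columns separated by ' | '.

== RESULT ==
cities.owner | max_amt
dave | 2

Derivation:
After WHERE (1 rows):
cities.owner | cities.name | cities.kind | cities.amt
dave | hank | blue | 2
After GROUP BY (1 rows):
cities.owner | max_amt
dave | 2
After ORDER BY (1 rows):
cities.owner | max_amt
dave | 2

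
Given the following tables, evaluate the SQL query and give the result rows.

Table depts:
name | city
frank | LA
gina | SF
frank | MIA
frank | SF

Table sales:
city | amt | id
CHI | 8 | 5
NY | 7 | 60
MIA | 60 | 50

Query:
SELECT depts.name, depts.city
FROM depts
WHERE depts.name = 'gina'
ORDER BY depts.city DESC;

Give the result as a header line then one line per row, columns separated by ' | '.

== RESULT ==
depts.name | depts.city
gina | SF

Derivation:
After WHERE (1 rows):
depts.name | depts.city
gina | SF
After SELECT (1 rows):
depts.name | depts.city
gina | SF
After ORDER BY (1 rows):
depts.name | depts.city
gina | SF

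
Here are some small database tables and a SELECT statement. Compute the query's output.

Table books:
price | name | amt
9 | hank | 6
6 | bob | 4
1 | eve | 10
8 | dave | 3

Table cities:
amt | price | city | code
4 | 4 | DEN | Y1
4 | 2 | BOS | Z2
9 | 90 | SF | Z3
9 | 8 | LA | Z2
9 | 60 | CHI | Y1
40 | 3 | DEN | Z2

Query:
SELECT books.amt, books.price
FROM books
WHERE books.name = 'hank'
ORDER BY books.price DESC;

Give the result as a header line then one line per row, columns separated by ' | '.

== RESULT ==
books.amt | books.price
6 | 9

Derivation:
After WHERE (1 rows):
books.price | books.name | books.amt
9 | hank | 6
After SELECT (1 rows):
books.amt | books.price
6 | 9
After ORDER BY (1 rows):
books.amt | books.price
6 | 9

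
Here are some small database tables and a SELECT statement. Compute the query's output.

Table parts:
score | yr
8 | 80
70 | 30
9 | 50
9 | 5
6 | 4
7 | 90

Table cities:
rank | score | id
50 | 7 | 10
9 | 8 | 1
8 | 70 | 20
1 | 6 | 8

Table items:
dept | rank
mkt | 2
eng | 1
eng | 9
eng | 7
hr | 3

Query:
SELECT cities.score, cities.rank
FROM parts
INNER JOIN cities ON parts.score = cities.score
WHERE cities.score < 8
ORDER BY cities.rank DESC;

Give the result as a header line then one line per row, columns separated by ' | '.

After JOIN cities (4 rows):
parts.score | parts.yr | cities.rank | cities.score | cities.id
8 | 80 | 9 | 8 | 1
70 | 30 | 8 | 70 | 20
6 | 4 | 1 | 6 | 8
7 | 90 | 50 | 7 | 10
After WHERE (2 rows):
parts.score | parts.yr | cities.rank | cities.score | cities.id
6 | 4 | 1 | 6 | 8
7 | 90 | 50 | 7 | 10
After SELECT (2 rows):
cities.score | cities.rank
6 | 1
7 | 50
After ORDER BY (2 rows):
cities.score | cities.rank
7 | 50
6 | 1

== RESULT ==
cities.score | cities.rank
7 | 50
6 | 1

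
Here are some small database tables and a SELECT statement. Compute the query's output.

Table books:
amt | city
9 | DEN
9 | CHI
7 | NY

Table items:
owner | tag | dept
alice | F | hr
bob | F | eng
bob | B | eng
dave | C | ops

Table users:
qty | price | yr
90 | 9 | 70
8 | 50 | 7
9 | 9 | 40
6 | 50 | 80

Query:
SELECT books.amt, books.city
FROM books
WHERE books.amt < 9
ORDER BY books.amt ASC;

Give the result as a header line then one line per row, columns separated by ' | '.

== RESULT ==
books.amt | books.city
7 | NY

Derivation:
After WHERE (1 rows):
books.amt | books.city
7 | NY
After SELECT (1 rows):
books.amt | books.city
7 | NY
After ORDER BY (1 rows):
books.amt | books.city
7 | NY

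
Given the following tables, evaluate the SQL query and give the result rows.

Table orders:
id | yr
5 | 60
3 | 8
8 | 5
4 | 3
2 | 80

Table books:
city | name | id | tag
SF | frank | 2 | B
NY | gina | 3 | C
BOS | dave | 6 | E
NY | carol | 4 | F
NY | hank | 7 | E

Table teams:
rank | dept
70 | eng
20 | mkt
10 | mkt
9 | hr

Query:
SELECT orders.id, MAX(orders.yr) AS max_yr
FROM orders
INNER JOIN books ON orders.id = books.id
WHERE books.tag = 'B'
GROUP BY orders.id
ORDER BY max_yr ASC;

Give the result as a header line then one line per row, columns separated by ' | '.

== RESULT ==
orders.id | max_yr
2 | 80

Derivation:
After JOIN books (3 rows):
orders.id | orders.yr | books.city | books.name | books.id | books.tag
3 | 8 | NY | gina | 3 | C
4 | 3 | NY | carol | 4 | F
2 | 80 | SF | frank | 2 | B
After WHERE (1 rows):
orders.id | orders.yr | books.city | books.name | books.id | books.tag
2 | 80 | SF | frank | 2 | B
After GROUP BY (1 rows):
orders.id | max_yr
2 | 80
After ORDER BY (1 rows):
orders.id | max_yr
2 | 80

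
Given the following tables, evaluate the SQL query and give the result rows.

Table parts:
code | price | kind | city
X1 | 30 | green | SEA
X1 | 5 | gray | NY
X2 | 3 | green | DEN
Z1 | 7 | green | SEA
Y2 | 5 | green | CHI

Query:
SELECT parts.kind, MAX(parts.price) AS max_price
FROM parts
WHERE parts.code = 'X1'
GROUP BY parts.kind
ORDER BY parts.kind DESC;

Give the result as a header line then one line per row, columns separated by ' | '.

== RESULT ==
parts.kind | max_price
green | 30
gray | 5

Derivation:
After WHERE (2 rows):
parts.code | parts.price | parts.kind | parts.city
X1 | 30 | green | SEA
X1 | 5 | gray | NY
After GROUP BY (2 rows):
parts.kind | max_price
green | 30
gray | 5
After ORDER BY (2 rows):
parts.kind | max_price
green | 30
gray | 5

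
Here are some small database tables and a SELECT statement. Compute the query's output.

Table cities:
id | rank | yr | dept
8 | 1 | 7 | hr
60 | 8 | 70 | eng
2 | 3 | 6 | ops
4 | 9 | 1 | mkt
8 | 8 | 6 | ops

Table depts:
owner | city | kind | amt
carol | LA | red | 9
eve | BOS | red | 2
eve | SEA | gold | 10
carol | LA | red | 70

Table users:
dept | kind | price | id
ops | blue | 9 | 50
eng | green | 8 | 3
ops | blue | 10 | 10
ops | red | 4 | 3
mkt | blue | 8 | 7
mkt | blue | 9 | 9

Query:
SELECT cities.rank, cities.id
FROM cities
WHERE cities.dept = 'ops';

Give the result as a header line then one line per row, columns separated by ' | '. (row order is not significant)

== RESULT ==
cities.rank | cities.id
3 | 2
8 | 8

Derivation:
After WHERE (2 rows):
cities.id | cities.rank | cities.yr | cities.dept
2 | 3 | 6 | ops
8 | 8 | 6 | ops
After SELECT (2 rows):
cities.rank | cities.id
3 | 2
8 | 8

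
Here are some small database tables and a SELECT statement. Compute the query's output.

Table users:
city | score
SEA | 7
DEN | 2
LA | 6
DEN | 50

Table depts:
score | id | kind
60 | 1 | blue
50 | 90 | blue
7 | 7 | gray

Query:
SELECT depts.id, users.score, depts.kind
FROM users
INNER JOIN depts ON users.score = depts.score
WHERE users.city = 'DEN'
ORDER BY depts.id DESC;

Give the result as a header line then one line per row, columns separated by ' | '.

== RESULT ==
depts.id | users.score | depts.kind
90 | 50 | blue

Derivation:
After JOIN depts (2 rows):
users.city | users.score | depts.score | depts.id | depts.kind
SEA | 7 | 7 | 7 | gray
DEN | 50 | 50 | 90 | blue
After WHERE (1 rows):
users.city | users.score | depts.score | depts.id | depts.kind
DEN | 50 | 50 | 90 | blue
After SELECT (1 rows):
depts.id | users.score | depts.kind
90 | 50 | blue
After ORDER BY (1 rows):
depts.id | users.score | depts.kind
90 | 50 | blue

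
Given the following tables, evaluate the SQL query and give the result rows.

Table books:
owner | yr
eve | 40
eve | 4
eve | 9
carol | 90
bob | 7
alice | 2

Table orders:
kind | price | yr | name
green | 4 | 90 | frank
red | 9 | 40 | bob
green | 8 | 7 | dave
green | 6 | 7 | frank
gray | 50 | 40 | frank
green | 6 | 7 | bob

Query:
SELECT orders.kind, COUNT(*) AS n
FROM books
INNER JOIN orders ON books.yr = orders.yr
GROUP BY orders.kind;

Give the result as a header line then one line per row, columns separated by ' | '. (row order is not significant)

== RESULT ==
orders.kind | n
red | 1
gray | 1
green | 4

Derivation:
After JOIN orders (6 rows):
books.owner | books.yr | orders.kind | orders.price | orders.yr | orders.name
eve | 40 | red | 9 | 40 | bob
eve | 40 | gray | 50 | 40 | frank
carol | 90 | green | 4 | 90 | frank
bob | 7 | green | 8 | 7 | dave
bob | 7 | green | 6 | 7 | frank
bob | 7 | green | 6 | 7 | bob
After GROUP BY (3 rows):
orders.kind | n
red | 1
gray | 1
green | 4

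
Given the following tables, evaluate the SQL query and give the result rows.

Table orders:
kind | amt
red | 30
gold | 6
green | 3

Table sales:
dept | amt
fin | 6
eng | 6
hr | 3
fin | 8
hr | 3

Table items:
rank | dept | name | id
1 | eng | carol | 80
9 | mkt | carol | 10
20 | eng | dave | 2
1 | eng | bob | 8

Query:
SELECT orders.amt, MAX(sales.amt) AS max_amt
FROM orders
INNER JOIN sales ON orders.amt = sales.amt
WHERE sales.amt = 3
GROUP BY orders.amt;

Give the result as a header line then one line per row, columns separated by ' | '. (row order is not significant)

After JOIN sales (4 rows):
orders.kind | orders.amt | sales.dept | sales.amt
gold | 6 | fin | 6
gold | 6 | eng | 6
green | 3 | hr | 3
green | 3 | hr | 3
After WHERE (2 rows):
orders.kind | orders.amt | sales.dept | sales.amt
green | 3 | hr | 3
green | 3 | hr | 3
After GROUP BY (1 rows):
orders.amt | max_amt
3 | 3

== RESULT ==
orders.amt | max_amt
3 | 3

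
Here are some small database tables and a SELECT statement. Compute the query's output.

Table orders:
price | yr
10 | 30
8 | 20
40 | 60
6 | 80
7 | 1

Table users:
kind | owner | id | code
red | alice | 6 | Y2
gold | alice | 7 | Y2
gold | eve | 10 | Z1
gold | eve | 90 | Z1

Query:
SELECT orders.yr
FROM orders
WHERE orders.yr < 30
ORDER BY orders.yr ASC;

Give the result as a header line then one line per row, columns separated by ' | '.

== RESULT ==
orders.yr
1
20

Derivation:
After WHERE (2 rows):
orders.price | orders.yr
8 | 20
7 | 1
After SELECT (2 rows):
orders.yr
20
1
After ORDER BY (2 rows):
orders.yr
1
20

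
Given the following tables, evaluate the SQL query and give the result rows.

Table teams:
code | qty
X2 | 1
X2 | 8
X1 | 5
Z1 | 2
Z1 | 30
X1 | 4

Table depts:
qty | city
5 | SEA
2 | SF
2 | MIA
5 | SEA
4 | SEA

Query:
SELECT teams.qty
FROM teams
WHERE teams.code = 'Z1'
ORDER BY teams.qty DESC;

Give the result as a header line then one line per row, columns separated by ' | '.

== RESULT ==
teams.qty
30
2

Derivation:
After WHERE (2 rows):
teams.code | teams.qty
Z1 | 2
Z1 | 30
After SELECT (2 rows):
teams.qty
2
30
After ORDER BY (2 rows):
teams.qty
30
2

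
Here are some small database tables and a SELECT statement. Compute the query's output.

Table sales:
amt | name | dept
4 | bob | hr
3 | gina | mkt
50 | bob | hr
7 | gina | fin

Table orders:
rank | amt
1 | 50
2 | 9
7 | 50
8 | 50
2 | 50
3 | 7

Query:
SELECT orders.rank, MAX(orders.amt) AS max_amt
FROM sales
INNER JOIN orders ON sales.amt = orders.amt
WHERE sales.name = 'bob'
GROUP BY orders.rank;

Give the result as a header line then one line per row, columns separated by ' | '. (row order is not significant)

== RESULT ==
orders.rank | max_amt
1 | 50
7 | 50
8 | 50
2 | 50

Derivation:
After JOIN orders (5 rows):
sales.amt | sales.name | sales.dept | orders.rank | orders.amt
50 | bob | hr | 1 | 50
50 | bob | hr | 7 | 50
50 | bob | hr | 8 | 50
50 | bob | hr | 2 | 50
7 | gina | fin | 3 | 7
After WHERE (4 rows):
sales.amt | sales.name | sales.dept | orders.rank | orders.amt
50 | bob | hr | 1 | 50
50 | bob | hr | 7 | 50
50 | bob | hr | 8 | 50
50 | bob | hr | 2 | 50
After GROUP BY (4 rows):
orders.rank | max_amt
1 | 50
7 | 50
8 | 50
2 | 50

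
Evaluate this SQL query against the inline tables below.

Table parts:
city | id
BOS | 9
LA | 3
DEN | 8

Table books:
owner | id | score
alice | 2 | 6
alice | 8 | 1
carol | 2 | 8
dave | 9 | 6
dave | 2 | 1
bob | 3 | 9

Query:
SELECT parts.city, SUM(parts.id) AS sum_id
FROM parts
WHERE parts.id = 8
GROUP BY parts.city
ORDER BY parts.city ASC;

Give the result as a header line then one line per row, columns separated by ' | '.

== RESULT ==
parts.city | sum_id
DEN | 8

Derivation:
After WHERE (1 rows):
parts.city | parts.id
DEN | 8
After GROUP BY (1 rows):
parts.city | sum_id
DEN | 8
After ORDER BY (1 rows):
parts.city | sum_id
DEN | 8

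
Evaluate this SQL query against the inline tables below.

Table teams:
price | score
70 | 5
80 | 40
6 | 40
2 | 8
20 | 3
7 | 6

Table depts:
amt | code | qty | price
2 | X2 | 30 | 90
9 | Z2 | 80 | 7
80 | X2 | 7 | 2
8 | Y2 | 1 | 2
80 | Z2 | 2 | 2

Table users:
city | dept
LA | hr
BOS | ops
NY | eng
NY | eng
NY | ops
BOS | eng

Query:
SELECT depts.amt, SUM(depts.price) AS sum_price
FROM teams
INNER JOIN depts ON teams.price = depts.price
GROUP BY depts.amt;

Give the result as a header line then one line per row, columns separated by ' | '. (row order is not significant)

After JOIN depts (4 rows):
teams.price | teams.score | depts.amt | depts.code | depts.qty | depts.price
2 | 8 | 80 | X2 | 7 | 2
2 | 8 | 8 | Y2 | 1 | 2
2 | 8 | 80 | Z2 | 2 | 2
7 | 6 | 9 | Z2 | 80 | 7
After GROUP BY (3 rows):
depts.amt | sum_price
80 | 4
8 | 2
9 | 7

== RESULT ==
depts.amt | sum_price
80 | 4
8 | 2
9 | 7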